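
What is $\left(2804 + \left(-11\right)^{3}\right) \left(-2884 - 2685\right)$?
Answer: $-8203137$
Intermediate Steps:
$\left(2804 + \left(-11\right)^{3}\right) \left(-2884 - 2685\right) = \left(2804 - 1331\right) \left(-5569\right) = 1473 \left(-5569\right) = -8203137$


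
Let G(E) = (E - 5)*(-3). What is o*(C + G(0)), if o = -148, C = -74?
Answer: 8732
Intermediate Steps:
G(E) = 15 - 3*E (G(E) = (-5 + E)*(-3) = 15 - 3*E)
o*(C + G(0)) = -148*(-74 + (15 - 3*0)) = -148*(-74 + (15 + 0)) = -148*(-74 + 15) = -148*(-59) = 8732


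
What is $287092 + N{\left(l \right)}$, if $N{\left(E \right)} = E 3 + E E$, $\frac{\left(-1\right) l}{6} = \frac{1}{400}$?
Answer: $\frac{11483678209}{40000} \approx 2.8709 \cdot 10^{5}$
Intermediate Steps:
$l = - \frac{3}{200}$ ($l = - \frac{6}{400} = \left(-6\right) \frac{1}{400} = - \frac{3}{200} \approx -0.015$)
$N{\left(E \right)} = E^{2} + 3 E$ ($N{\left(E \right)} = 3 E + E^{2} = E^{2} + 3 E$)
$287092 + N{\left(l \right)} = 287092 - \frac{3 \left(3 - \frac{3}{200}\right)}{200} = 287092 - \frac{1791}{40000} = \frac{11483678209}{40000}$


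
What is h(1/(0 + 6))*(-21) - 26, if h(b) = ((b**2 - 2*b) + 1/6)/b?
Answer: -17/2 ≈ -8.5000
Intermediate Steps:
h(b) = (1/6 + b**2 - 2*b)/b (h(b) = ((b**2 - 2*b) + 1/6)/b = (1/6 + b**2 - 2*b)/b)
h(1/(0 + 6))*(-21) - 26 = (-2 + 1/(0 + 6) + 1/(6*(1/(0 + 6))))*(-21) - 26 = (-2 + 1/6 + 1/(6*(1/6)))*(-21) - 26 = (-2 + 1/6 + (1/6)*6)*(-21) - 26 = (-2 + 1/6 + 1)*(-21) - 26 = -5/6*(-21) - 26 = 35/2 - 26 = -17/2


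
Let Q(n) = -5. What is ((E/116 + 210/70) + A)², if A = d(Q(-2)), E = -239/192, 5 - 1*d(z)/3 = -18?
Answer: 2570715189025/496041984 ≈ 5182.5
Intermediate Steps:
d(z) = 69 (d(z) = 15 - 3*(-18) = 15 + 54 = 69)
E = -239/192 (E = -239*1/192 = -239/192 ≈ -1.2448)
A = 69
((E/116 + 210/70) + A)² = ((-239/192/116 + 210/70) + 69)² = ((-239/192*1/116 + 210*(1/70)) + 69)² = ((-239/22272 + 3) + 69)² = (66577/22272 + 69)² = (1603345/22272)² = 2570715189025/496041984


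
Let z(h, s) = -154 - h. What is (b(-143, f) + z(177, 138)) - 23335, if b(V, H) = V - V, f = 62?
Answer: -23666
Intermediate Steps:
b(V, H) = 0
(b(-143, f) + z(177, 138)) - 23335 = (0 + (-154 - 1*177)) - 23335 = (0 + (-154 - 177)) - 23335 = (0 - 331) - 23335 = -331 - 23335 = -23666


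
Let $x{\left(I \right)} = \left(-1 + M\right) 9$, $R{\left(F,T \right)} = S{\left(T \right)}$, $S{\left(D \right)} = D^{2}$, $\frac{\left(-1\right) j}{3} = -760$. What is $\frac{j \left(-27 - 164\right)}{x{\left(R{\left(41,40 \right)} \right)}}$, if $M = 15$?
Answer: $- \frac{72580}{21} \approx -3456.2$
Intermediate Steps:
$j = 2280$ ($j = \left(-3\right) \left(-760\right) = 2280$)
$R{\left(F,T \right)} = T^{2}$
$x{\left(I \right)} = 126$ ($x{\left(I \right)} = \left(-1 + 15\right) 9 = 14 \cdot 9 = 126$)
$\frac{j \left(-27 - 164\right)}{x{\left(R{\left(41,40 \right)} \right)}} = \frac{2280 \left(-27 - 164\right)}{126} = 2280 \left(-191\right) \frac{1}{126} = \left(-435480\right) \frac{1}{126} = - \frac{72580}{21}$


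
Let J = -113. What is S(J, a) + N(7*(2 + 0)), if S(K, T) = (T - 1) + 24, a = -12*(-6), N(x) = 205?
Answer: 300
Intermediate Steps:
a = 72
S(K, T) = 23 + T (S(K, T) = (-1 + T) + 24 = 23 + T)
S(J, a) + N(7*(2 + 0)) = (23 + 72) + 205 = 95 + 205 = 300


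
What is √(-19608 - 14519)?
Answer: I*√34127 ≈ 184.73*I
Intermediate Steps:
√(-19608 - 14519) = √(-34127) = I*√34127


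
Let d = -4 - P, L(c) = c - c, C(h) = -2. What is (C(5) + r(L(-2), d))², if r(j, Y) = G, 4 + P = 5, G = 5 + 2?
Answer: 25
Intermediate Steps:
G = 7
L(c) = 0
P = 1 (P = -4 + 5 = 1)
d = -5 (d = -4 - 1*1 = -4 - 1 = -5)
r(j, Y) = 7
(C(5) + r(L(-2), d))² = (-2 + 7)² = 5² = 25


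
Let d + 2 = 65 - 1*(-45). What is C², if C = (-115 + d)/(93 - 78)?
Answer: 49/225 ≈ 0.21778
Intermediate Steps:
d = 108 (d = -2 + (65 - 1*(-45)) = -2 + (65 + 45) = -2 + 110 = 108)
C = -7/15 (C = (-115 + 108)/(93 - 78) = -7/15 ≈ -0.46667)
C² = (-7/15)² = 49/225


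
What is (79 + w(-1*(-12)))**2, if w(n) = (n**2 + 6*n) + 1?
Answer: 87616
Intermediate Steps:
w(n) = 1 + n**2 + 6*n
(79 + w(-1*(-12)))**2 = (79 + (1 + (-1*(-12))**2 + 6*(-1*(-12))))**2 = (79 + (1 + 12**2 + 6*12))**2 = (79 + (1 + 144 + 72))**2 = (79 + 217)**2 = 296**2 = 87616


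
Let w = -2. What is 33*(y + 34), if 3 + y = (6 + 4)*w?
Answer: 363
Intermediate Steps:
y = -23 (y = -3 + (6 + 4)*(-2) = -3 + 10*(-2) = -3 - 20 = -23)
33*(y + 34) = 33*(-23 + 34) = 33*11 = 363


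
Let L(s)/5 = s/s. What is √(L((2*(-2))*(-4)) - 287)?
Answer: I*√282 ≈ 16.793*I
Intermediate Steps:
L(s) = 5 (L(s) = 5*(s/s) = 5*1 = 5)
√(L((2*(-2))*(-4)) - 287) = √(5 - 287) = √(-282) = I*√282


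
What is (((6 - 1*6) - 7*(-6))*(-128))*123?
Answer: -661248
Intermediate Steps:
(((6 - 1*6) - 7*(-6))*(-128))*123 = (((6 - 6) + 42)*(-128))*123 = ((0 + 42)*(-128))*123 = (42*(-128))*123 = -5376*123 = -661248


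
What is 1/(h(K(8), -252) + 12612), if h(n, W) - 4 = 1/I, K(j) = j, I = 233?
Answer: 233/2939529 ≈ 7.9264e-5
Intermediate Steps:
h(n, W) = 933/233 (h(n, W) = 4 + 1/233 = 933/233)
1/(h(K(8), -252) + 12612) = 1/(933/233 + 12612) = 1/(2939529/233) = 233/2939529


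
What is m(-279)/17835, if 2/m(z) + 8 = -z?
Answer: 2/4833285 ≈ 4.1380e-7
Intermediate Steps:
m(z) = 2/(-8 - z)
m(-279)/17835 = -2/(8 - 279)/17835 = -2/(-271)*(1/17835) = -2*(-1/271)*(1/17835) = (2/271)*(1/17835) = 2/4833285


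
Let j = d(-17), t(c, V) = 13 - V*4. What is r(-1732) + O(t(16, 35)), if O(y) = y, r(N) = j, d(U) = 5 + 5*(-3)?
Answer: -137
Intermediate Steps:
t(c, V) = 13 - 4*V
d(U) = -10 (d(U) = 5 - 15 = -10)
j = -10
r(N) = -10
r(-1732) + O(t(16, 35)) = -10 + (13 - 4*35) = -10 + (13 - 140) = -10 - 127 = -137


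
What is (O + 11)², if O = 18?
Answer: 841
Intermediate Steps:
(O + 11)² = (18 + 11)² = 29² = 841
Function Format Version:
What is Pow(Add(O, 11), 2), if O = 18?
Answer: 841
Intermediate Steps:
Pow(Add(O, 11), 2) = Pow(Add(18, 11), 2) = Pow(29, 2) = 841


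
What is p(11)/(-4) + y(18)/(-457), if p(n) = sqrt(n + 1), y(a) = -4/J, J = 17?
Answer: 4/7769 - sqrt(3)/2 ≈ -0.86551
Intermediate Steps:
y(a) = -4/17
p(n) = sqrt(1 + n)
p(11)/(-4) + y(18)/(-457) = sqrt(1 + 11)/(-4) - 4/17/(-457) = sqrt(12)*(-1/4) - 4/17*(-1/457) = (2*sqrt(3))*(-1/4) + 4/7769 = -sqrt(3)/2 + 4/7769 = 4/7769 - sqrt(3)/2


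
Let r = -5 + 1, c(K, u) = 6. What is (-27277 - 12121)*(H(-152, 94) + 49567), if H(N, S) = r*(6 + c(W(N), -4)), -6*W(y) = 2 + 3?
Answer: -1950949562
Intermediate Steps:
W(y) = -⅚ (W(y) = -(2 + 3)/6 = -⅙*5 = -⅚)
r = -4
H(N, S) = -48 (H(N, S) = -4*(6 + 6) = -4*12 = -48)
(-27277 - 12121)*(H(-152, 94) + 49567) = (-27277 - 12121)*(-48 + 49567) = -39398*49519 = -1950949562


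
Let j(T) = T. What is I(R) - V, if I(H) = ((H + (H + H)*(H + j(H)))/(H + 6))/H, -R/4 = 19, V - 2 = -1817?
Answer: 127353/70 ≈ 1819.3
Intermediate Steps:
V = -1815 (V = 2 - 1817 = -1815)
R = -76 (R = -4*19 = -76)
I(H) = (H + 4*H²)/(H*(6 + H)) (I(H) = ((H + (H + H)*(H + H))/(H + 6))/H = ((H + (2*H)*(2*H))/(6 + H))/H = ((H + 4*H²)/(6 + H))/H = (H + 4*H²)/(H*(6 + H)))
I(R) - V = (1 + 4*(-76))/(6 - 76) - 1*(-1815) = (1 - 304)/(-70) + 1815 = -1/70*(-303) + 1815 = 303/70 + 1815 = 127353/70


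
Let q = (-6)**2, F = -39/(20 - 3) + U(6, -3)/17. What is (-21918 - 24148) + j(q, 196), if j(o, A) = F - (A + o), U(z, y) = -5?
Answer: -787110/17 ≈ -46301.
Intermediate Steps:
F = -44/17 (F = -39/(20 - 3) - 5/17 = -39/17 - 5*1/17 = -39*1/17 - 5/17 = -39/17 - 5/17 = -44/17 ≈ -2.5882)
q = 36
j(o, A) = -44/17 - A - o (j(o, A) = -44/17 - (A + o) = -44/17 + (-A - o) = -44/17 - A - o)
(-21918 - 24148) + j(q, 196) = (-21918 - 24148) + (-44/17 - 1*196 - 1*36) = -46066 + (-44/17 - 196 - 36) = -46066 - 3988/17 = -787110/17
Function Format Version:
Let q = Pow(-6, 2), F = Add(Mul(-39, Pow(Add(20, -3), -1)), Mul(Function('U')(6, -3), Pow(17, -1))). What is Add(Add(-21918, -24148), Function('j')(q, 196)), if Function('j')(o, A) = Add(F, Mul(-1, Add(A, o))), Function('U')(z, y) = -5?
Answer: Rational(-787110, 17) ≈ -46301.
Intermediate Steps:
F = Rational(-44, 17) (F = Add(Mul(-39, Pow(Add(20, -3), -1)), Mul(-5, Pow(17, -1))) = Add(Mul(-39, Pow(17, -1)), Mul(-5, Rational(1, 17))) = Add(Mul(-39, Rational(1, 17)), Rational(-5, 17)) = Add(Rational(-39, 17), Rational(-5, 17)) = Rational(-44, 17) ≈ -2.5882)
q = 36
Function('j')(o, A) = Add(Rational(-44, 17), Mul(-1, A), Mul(-1, o)) (Function('j')(o, A) = Add(Rational(-44, 17), Mul(-1, Add(A, o))) = Add(Rational(-44, 17), Add(Mul(-1, A), Mul(-1, o))) = Add(Rational(-44, 17), Mul(-1, A), Mul(-1, o)))
Add(Add(-21918, -24148), Function('j')(q, 196)) = Add(Add(-21918, -24148), Add(Rational(-44, 17), Mul(-1, 196), Mul(-1, 36))) = Add(-46066, Add(Rational(-44, 17), -196, -36)) = Add(-46066, Rational(-3988, 17)) = Rational(-787110, 17)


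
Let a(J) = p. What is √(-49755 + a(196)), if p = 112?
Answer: I*√49643 ≈ 222.81*I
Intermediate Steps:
a(J) = 112
√(-49755 + a(196)) = √(-49755 + 112) = √(-49643) = I*√49643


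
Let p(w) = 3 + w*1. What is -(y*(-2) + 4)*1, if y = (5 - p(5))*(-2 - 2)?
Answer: 20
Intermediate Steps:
p(w) = 3 + w
y = 12 (y = (5 - (3 + 5))*(-2 - 2) = (5 - 1*8)*(-4) = (5 - 8)*(-4) = -3*(-4) = 12)
-(y*(-2) + 4)*1 = -(12*(-2) + 4)*1 = -(-24 + 4)*1 = -1*(-20)*1 = 20*1 = 20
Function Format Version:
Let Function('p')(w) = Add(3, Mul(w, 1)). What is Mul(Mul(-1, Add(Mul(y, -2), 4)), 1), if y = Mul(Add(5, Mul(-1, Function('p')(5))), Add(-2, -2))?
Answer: 20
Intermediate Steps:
Function('p')(w) = Add(3, w)
y = 12 (y = Mul(Add(5, Mul(-1, Add(3, 5))), Add(-2, -2)) = Mul(Add(5, Mul(-1, 8)), -4) = Mul(Add(5, -8), -4) = Mul(-3, -4) = 12)
Mul(Mul(-1, Add(Mul(y, -2), 4)), 1) = Mul(Mul(-1, Add(Mul(12, -2), 4)), 1) = Mul(Mul(-1, Add(-24, 4)), 1) = Mul(Mul(-1, -20), 1) = Mul(20, 1) = 20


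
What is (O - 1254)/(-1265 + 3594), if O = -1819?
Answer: -3073/2329 ≈ -1.3195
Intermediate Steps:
(O - 1254)/(-1265 + 3594) = (-1819 - 1254)/(-1265 + 3594) = -3073/2329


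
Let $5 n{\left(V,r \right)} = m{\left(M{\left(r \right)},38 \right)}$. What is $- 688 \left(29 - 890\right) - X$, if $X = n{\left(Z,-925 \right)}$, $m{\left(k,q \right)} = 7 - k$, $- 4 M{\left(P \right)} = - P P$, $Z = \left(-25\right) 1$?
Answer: $\frac{12702957}{20} \approx 6.3515 \cdot 10^{5}$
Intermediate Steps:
$Z = -25$
$M{\left(P \right)} = \frac{P^{2}}{4}$ ($M{\left(P \right)} = - \frac{- P P}{4} = - \frac{\left(-1\right) P^{2}}{4} = \frac{P^{2}}{4}$)
$n{\left(V,r \right)} = \frac{7}{5} - \frac{r^{2}}{20}$ ($n{\left(V,r \right)} = \frac{7 - \frac{r^{2}}{4}}{5} = \frac{7}{5} - \frac{r^{2}}{20}$)
$X = - \frac{855597}{20}$ ($X = \frac{7}{5} - \frac{\left(-925\right)^{2}}{20} = \frac{7}{5} - \frac{171125}{4} = - \frac{855597}{20} \approx -42780.0$)
$- 688 \left(29 - 890\right) - X = - 688 \left(29 - 890\right) - - \frac{855597}{20} = \left(-688\right) \left(-861\right) + \frac{855597}{20} = 592368 + \frac{855597}{20} = \frac{12702957}{20}$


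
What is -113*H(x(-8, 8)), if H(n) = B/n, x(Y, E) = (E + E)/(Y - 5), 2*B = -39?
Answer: -57291/32 ≈ -1790.3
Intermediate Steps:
B = -39/2 (B = (½)*(-39) = -39/2 ≈ -19.500)
x(Y, E) = 2*E/(-5 + Y) (x(Y, E) = (2*E)/(-5 + Y) = 2*E/(-5 + Y))
H(n) = -39/(2*n)
-113*H(x(-8, 8)) = -(-4407)/(2*(2*8/(-5 - 8))) = -(-4407)/(2*(2*8/(-13))) = -(-4407)/(2*(2*8*(-1/13))) = -(-4407)/(2*(-16/13)) = -(-4407)*(-13)/(2*16) = -113*507/32 = -57291/32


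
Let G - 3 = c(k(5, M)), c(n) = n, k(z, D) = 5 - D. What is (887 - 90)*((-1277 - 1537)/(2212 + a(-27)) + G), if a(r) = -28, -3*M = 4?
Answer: 1000235/156 ≈ 6411.8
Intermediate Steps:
M = -4/3 (M = -⅓*4 = -4/3 ≈ -1.3333)
G = 28/3 (G = 3 + (5 - 1*(-4/3)) = 3 + (5 + 4/3) = 3 + 19/3 = 28/3 ≈ 9.3333)
(887 - 90)*((-1277 - 1537)/(2212 + a(-27)) + G) = (887 - 90)*((-1277 - 1537)/(2212 - 28) + 28/3) = 797*(-2814/2184 + 28/3) = 797*(-2814*1/2184 + 28/3) = 797*(-67/52 + 28/3) = 797*(1255/156) = 1000235/156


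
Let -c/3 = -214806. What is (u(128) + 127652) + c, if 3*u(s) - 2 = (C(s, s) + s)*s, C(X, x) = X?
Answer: 2348980/3 ≈ 7.8299e+5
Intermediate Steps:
c = 644418 (c = -3*(-214806) = 644418)
u(s) = ⅔ + 2*s²/3 (u(s) = ⅔ + ((s + s)*s)/3 = ⅔ + ((2*s)*s)/3 = ⅔ + (2*s²)/3 = ⅔ + 2*s²/3)
(u(128) + 127652) + c = ((⅔ + (⅔)*128²) + 127652) + 644418 = ((⅔ + (⅔)*16384) + 127652) + 644418 = ((⅔ + 32768/3) + 127652) + 644418 = (32770/3 + 127652) + 644418 = 415726/3 + 644418 = 2348980/3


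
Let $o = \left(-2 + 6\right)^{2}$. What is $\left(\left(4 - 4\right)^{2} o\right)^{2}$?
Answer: $0$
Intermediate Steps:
$o = 16$ ($o = 4^{2} = 16$)
$\left(\left(4 - 4\right)^{2} o\right)^{2} = \left(\left(4 - 4\right)^{2} \cdot 16\right)^{2} = \left(0^{2} \cdot 16\right)^{2} = \left(0 \cdot 16\right)^{2} = 0^{2} = 0$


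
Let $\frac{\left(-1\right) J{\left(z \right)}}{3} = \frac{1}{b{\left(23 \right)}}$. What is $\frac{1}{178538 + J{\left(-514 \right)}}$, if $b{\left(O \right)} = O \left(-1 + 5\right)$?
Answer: $\frac{92}{16425493} \approx 5.601 \cdot 10^{-6}$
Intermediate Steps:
$b{\left(O \right)} = 4 O$ ($b{\left(O \right)} = O 4 = 4 O$)
$J{\left(z \right)} = - \frac{3}{92}$ ($J{\left(z \right)} = - \frac{3}{4 \cdot 23} = - \frac{3}{92}$)
$\frac{1}{178538 + J{\left(-514 \right)}} = \frac{1}{178538 - \frac{3}{92}} = \frac{1}{\frac{16425493}{92}} = \frac{92}{16425493}$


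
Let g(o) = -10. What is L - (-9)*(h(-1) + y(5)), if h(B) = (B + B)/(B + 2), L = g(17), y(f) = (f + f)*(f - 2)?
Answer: 242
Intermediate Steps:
y(f) = 2*f*(-2 + f) (y(f) = (2*f)*(-2 + f) = 2*f*(-2 + f))
L = -10
h(B) = 2*B/(2 + B) (h(B) = (2*B)/(2 + B) = 2*B/(2 + B))
L - (-9)*(h(-1) + y(5)) = -10 - (-9)*(2*(-1)/(2 - 1) + 2*5*(-2 + 5)) = -10 - (-9)*(2*(-1)/1 + 2*5*3) = -10 - (-9)*(2*(-1)*1 + 30) = -10 - (-9)*(-2 + 30) = -10 - (-9)*28 = -10 - 1*(-252) = -10 + 252 = 242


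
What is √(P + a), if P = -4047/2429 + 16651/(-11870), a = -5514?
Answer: I*√4586325509145507470/28832230 ≈ 74.277*I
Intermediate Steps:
P = -88483169/28832230 (P = -4047*1/2429 + 16651*(-1/11870) = -4047/2429 - 16651/11870 = -88483169/28832230 ≈ -3.0689)
√(P + a) = √(-88483169/28832230 - 5514) = √(-159069399389/28832230) = I*√4586325509145507470/28832230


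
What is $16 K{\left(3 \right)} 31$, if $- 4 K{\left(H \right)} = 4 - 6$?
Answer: $248$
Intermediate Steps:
$K{\left(H \right)} = \frac{1}{2}$ ($K{\left(H \right)} = - \frac{4 - 6}{4} = \left(- \frac{1}{4}\right) \left(-2\right) = \frac{1}{2}$)
$16 K{\left(3 \right)} 31 = 16 \cdot \frac{1}{2} \cdot 31 = 8 \cdot 31 = 248$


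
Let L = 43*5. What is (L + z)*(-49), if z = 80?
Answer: -14455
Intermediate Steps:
L = 215
(L + z)*(-49) = (215 + 80)*(-49) = 295*(-49) = -14455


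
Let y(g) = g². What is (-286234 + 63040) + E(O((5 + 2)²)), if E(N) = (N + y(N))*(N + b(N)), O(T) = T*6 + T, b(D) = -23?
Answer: 37534246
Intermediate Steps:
O(T) = 7*T (O(T) = 6*T + T = 7*T)
E(N) = (-23 + N)*(N + N²) (E(N) = (N + N²)*(N - 23) = (N + N²)*(-23 + N) = (-23 + N)*(N + N²))
(-286234 + 63040) + E(O((5 + 2)²)) = (-286234 + 63040) + (7*(5 + 2)²)*(-23 + (7*(5 + 2)²)² - 154*(5 + 2)²) = -223194 + (7*7²)*(-23 + (7*7²)² - 154*7²) = -223194 + (7*49)*(-23 + (7*49)² - 154*49) = -223194 + 343*(-23 + 343² - 22*343) = -223194 + 343*(-23 + 117649 - 7546) = -223194 + 343*110080 = -223194 + 37757440 = 37534246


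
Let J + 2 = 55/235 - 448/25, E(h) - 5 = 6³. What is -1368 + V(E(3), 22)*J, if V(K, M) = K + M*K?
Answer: -119182273/1175 ≈ -1.0143e+5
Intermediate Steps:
E(h) = 221 (E(h) = 5 + 6³ = 5 + 216 = 221)
V(K, M) = K + K*M
J = -23131/1175 (J = -2 + (55/235 - 448/25) = -2 + (55*(1/235) - 448*1/25) = -2 + (11/47 - 448/25) = -2 - 20781/1175 = -23131/1175 ≈ -19.686)
-1368 + V(E(3), 22)*J = -1368 + (221*(1 + 22))*(-23131/1175) = -1368 + (221*23)*(-23131/1175) = -1368 + 5083*(-23131/1175) = -1368 - 117574873/1175 = -119182273/1175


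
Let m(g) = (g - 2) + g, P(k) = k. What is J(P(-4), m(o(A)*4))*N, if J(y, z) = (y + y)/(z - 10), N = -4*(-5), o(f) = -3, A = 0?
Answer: 40/9 ≈ 4.4444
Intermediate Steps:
m(g) = -2 + 2*g (m(g) = (-2 + g) + g = -2 + 2*g)
N = 20
J(y, z) = 2*y/(-10 + z) (J(y, z) = (2*y)/(-10 + z) = 2*y/(-10 + z))
J(P(-4), m(o(A)*4))*N = (2*(-4)/(-10 + (-2 + 2*(-3*4))))*20 = (2*(-4)/(-10 + (-2 + 2*(-12))))*20 = (2*(-4)/(-10 + (-2 - 24)))*20 = (2*(-4)/(-10 - 26))*20 = (2*(-4)/(-36))*20 = (2*(-4)*(-1/36))*20 = (2/9)*20 = 40/9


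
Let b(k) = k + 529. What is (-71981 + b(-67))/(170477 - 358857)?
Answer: 71519/188380 ≈ 0.37965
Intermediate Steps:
b(k) = 529 + k
(-71981 + b(-67))/(170477 - 358857) = (-71981 + (529 - 67))/(170477 - 358857) = (-71981 + 462)/(-188380) = -71519*(-1/188380) = 71519/188380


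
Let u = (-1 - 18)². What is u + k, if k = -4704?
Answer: -4343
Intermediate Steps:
u = 361 (u = (-19)² = 361)
u + k = 361 - 4704 = -4343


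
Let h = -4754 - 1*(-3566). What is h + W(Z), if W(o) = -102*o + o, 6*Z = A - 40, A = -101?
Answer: 2371/2 ≈ 1185.5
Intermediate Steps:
Z = -47/2 (Z = (-101 - 40)/6 = (1/6)*(-141) = -47/2 ≈ -23.500)
W(o) = -101*o
h = -1188 (h = -4754 + 3566 = -1188)
h + W(Z) = -1188 - 101*(-47/2) = -1188 + 4747/2 = 2371/2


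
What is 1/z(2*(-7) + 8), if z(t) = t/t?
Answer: 1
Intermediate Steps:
z(t) = 1
1/z(2*(-7) + 8) = 1/1 = 1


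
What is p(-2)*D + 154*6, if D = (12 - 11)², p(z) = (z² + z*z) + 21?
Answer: 953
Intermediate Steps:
p(z) = 21 + 2*z² (p(z) = (z² + z²) + 21 = 2*z² + 21 = 21 + 2*z²)
D = 1 (D = 1² = 1)
p(-2)*D + 154*6 = (21 + 2*(-2)²)*1 + 154*6 = (21 + 2*4)*1 + 924 = (21 + 8)*1 + 924 = 29*1 + 924 = 29 + 924 = 953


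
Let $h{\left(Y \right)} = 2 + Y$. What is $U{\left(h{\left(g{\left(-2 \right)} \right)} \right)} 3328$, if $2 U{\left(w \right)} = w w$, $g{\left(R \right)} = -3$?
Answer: $1664$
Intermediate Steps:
$U{\left(w \right)} = \frac{w^{2}}{2}$ ($U{\left(w \right)} = \frac{w w}{2} = \frac{w^{2}}{2}$)
$U{\left(h{\left(g{\left(-2 \right)} \right)} \right)} 3328 = \frac{\left(2 - 3\right)^{2}}{2} \cdot 3328 = \frac{\left(-1\right)^{2}}{2} \cdot 3328 = \frac{1}{2} \cdot 1 \cdot 3328 = \frac{1}{2} \cdot 3328 = 1664$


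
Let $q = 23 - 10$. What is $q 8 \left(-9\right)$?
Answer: $-936$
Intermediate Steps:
$q = 13$
$q 8 \left(-9\right) = 13 \cdot 8 \left(-9\right) = 104 \left(-9\right) = -936$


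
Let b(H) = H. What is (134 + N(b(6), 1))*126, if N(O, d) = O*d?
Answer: 17640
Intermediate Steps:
(134 + N(b(6), 1))*126 = (134 + 6*1)*126 = (134 + 6)*126 = 140*126 = 17640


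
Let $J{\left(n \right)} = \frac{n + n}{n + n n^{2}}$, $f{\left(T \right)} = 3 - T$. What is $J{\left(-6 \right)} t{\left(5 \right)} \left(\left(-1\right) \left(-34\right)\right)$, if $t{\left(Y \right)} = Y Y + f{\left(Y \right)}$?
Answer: $\frac{1564}{37} \approx 42.27$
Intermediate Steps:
$t{\left(Y \right)} = 3 + Y^{2} - Y$ ($t{\left(Y \right)} = Y Y - \left(-3 + Y\right) = Y^{2} - \left(-3 + Y\right) = 3 + Y^{2} - Y$)
$J{\left(n \right)} = \frac{2 n}{n + n^{3}}$
$J{\left(-6 \right)} t{\left(5 \right)} \left(\left(-1\right) \left(-34\right)\right) = \frac{2}{1 + \left(-6\right)^{2}} \left(3 + 5^{2} - 5\right) \left(\left(-1\right) \left(-34\right)\right) = \frac{2}{1 + 36} \left(3 + 25 - 5\right) 34 = \frac{2}{37} \cdot 23 \cdot 34 = \frac{46}{37} \cdot 34 = \frac{1564}{37}$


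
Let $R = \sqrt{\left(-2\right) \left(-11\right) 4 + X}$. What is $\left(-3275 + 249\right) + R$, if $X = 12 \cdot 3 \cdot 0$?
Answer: $-3026 + 2 \sqrt{22} \approx -3016.6$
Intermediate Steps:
$X = 0$ ($X = 36 \cdot 0 = 0$)
$R = 2 \sqrt{22}$ ($R = \sqrt{\left(-2\right) \left(-11\right) 4 + 0} = \sqrt{22 \cdot 4 + 0} = \sqrt{88 + 0} = \sqrt{88} = 2 \sqrt{22} \approx 9.3808$)
$\left(-3275 + 249\right) + R = \left(-3275 + 249\right) + 2 \sqrt{22} = -3026 + 2 \sqrt{22}$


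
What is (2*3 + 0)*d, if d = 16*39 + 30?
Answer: 3924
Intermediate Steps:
d = 654 (d = 624 + 30 = 654)
(2*3 + 0)*d = (2*3 + 0)*654 = (6 + 0)*654 = 6*654 = 3924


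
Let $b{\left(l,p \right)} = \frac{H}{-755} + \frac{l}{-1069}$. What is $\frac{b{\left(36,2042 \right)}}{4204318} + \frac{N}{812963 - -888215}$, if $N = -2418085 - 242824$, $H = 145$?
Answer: $- \frac{451461017071831441}{288629007507582769} \approx -1.5642$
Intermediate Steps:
$b{\left(l,p \right)} = - \frac{29}{151} - \frac{l}{1069}$ ($b{\left(l,p \right)} = \frac{145}{-755} + \frac{l}{-1069} = 145 \left(- \frac{1}{755}\right) + l \left(- \frac{1}{1069}\right) = - \frac{29}{151} - \frac{l}{1069}$)
$N = -2660909$
$\frac{b{\left(36,2042 \right)}}{4204318} + \frac{N}{812963 - -888215} = \frac{- \frac{29}{151} - \frac{36}{1069}}{4204318} - \frac{2660909}{812963 - -888215} = \left(- \frac{29}{151} - \frac{36}{1069}\right) \frac{1}{4204318} - \frac{2660909}{812963 + 888215} = \left(- \frac{36437}{161419}\right) \frac{1}{4204318} - \frac{2660909}{1701178} = - \frac{36437}{678656807242} - \frac{2660909}{1701178} = - \frac{451461017071831441}{288629007507582769}$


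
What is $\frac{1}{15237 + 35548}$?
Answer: $\frac{1}{50785} \approx 1.9691 \cdot 10^{-5}$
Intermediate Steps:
$\frac{1}{15237 + 35548} = \frac{1}{50785}$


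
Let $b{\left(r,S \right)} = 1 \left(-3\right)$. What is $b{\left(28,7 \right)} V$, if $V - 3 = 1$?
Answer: $-12$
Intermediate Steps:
$V = 4$ ($V = 3 + 1 = 4$)
$b{\left(r,S \right)} = -3$
$b{\left(28,7 \right)} V = \left(-3\right) 4 = -12$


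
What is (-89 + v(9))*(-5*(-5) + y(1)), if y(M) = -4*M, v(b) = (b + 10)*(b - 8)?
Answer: -1470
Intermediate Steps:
v(b) = (-8 + b)*(10 + b) (v(b) = (10 + b)*(-8 + b) = (-8 + b)*(10 + b))
(-89 + v(9))*(-5*(-5) + y(1)) = (-89 + (-80 + 9² + 2*9))*(-5*(-5) - 4*1) = (-89 + (-80 + 81 + 18))*(25 - 4) = (-89 + 19)*21 = -70*21 = -1470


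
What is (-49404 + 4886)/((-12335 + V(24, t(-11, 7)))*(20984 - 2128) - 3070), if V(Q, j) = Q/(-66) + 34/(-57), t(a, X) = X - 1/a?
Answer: 13956393/72923214361 ≈ 0.00019138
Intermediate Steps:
V(Q, j) = -34/57 - Q/66 (V(Q, j) = Q*(-1/66) + 34*(-1/57) = -Q/66 - 34/57 = -34/57 - Q/66)
(-49404 + 4886)/((-12335 + V(24, t(-11, 7)))*(20984 - 2128) - 3070) = (-49404 + 4886)/((-12335 + (-34/57 - 1/66*24))*(20984 - 2128) - 3070) = -44518/((-12335 + (-34/57 - 4/11))*18856 - 3070) = -44518/((-12335 - 602/627)*18856 - 3070) = -44518/(-7734647/627*18856 - 3070) = -44518/(-145844503832/627 - 3070) = -44518/(-145846428722/627) = -44518*(-627/145846428722) = 13956393/72923214361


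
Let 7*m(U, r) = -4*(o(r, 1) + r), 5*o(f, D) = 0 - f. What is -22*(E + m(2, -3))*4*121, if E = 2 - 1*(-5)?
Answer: -3119864/35 ≈ -89139.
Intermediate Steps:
o(f, D) = -f/5 (o(f, D) = (0 - f)/5 = (-f)/5 = -f/5)
m(U, r) = -16*r/35 (m(U, r) = (-4*(-r/5 + r))/7 = (-16*r/5)/7 = -16*r/35)
E = 7 (E = 2 + 5 = 7)
-22*(E + m(2, -3))*4*121 = -22*(7 - 16/35*(-3))*4*121 = -22*(7 + 48/35)*4*121 = -6446*4/35*121 = -22*1172/35*121 = -25784/35*121 = -3119864/35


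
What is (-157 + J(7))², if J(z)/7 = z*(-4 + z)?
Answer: 100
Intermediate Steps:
J(z) = 7*z*(-4 + z) (J(z) = 7*(z*(-4 + z)) = 7*z*(-4 + z))
(-157 + J(7))² = (-157 + 7*7*(-4 + 7))² = (-157 + 7*7*3)² = (-157 + 147)² = (-10)² = 100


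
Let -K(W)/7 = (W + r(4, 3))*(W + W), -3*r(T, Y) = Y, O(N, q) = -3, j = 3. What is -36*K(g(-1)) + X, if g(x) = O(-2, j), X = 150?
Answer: 6198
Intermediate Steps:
r(T, Y) = -Y/3
g(x) = -3
K(W) = -14*W*(-1 + W) (K(W) = -7*(W - 1/3*3)*(W + W) = -7*(W - 1)*2*W = -7*(-1 + W)*2*W = -14*W*(-1 + W))
-36*K(g(-1)) + X = -504*(-3)*(1 - 1*(-3)) + 150 = -504*(-3)*(1 + 3) + 150 = -504*(-3)*4 + 150 = -36*(-168) + 150 = 6048 + 150 = 6198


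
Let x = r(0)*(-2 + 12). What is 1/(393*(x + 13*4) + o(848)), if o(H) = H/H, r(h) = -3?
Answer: 1/8647 ≈ 0.00011565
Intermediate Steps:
x = -30 (x = -3*(-2 + 12) = -3*10 = -30)
o(H) = 1
1/(393*(x + 13*4) + o(848)) = 1/(393*(-30 + 13*4) + 1) = 1/(393*(-30 + 52) + 1) = 1/(393*22 + 1) = 1/(8646 + 1) = 1/8647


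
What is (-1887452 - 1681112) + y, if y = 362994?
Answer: -3205570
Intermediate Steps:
(-1887452 - 1681112) + y = (-1887452 - 1681112) + 362994 = -3568564 + 362994 = -3205570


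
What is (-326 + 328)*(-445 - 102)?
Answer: -1094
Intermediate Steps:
(-326 + 328)*(-445 - 102) = 2*(-547) = -1094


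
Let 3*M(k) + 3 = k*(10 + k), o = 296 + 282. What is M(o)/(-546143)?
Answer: -113287/546143 ≈ -0.20743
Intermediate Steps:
o = 578
M(k) = -1 + k*(10 + k)/3 (M(k) = -1 + (k*(10 + k))/3 = -1 + k*(10 + k)/3)
M(o)/(-546143) = (-1 + (1/3)*578**2 + (10/3)*578)/(-546143) = (-1 + (1/3)*334084 + 5780/3)*(-1/546143) = (-1 + 334084/3 + 5780/3)*(-1/546143) = 113287*(-1/546143) = -113287/546143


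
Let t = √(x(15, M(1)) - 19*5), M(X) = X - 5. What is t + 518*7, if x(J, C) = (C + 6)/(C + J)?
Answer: 3626 + I*√11473/11 ≈ 3626.0 + 9.7375*I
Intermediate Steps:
M(X) = -5 + X
x(J, C) = (6 + C)/(C + J)
t = I*√11473/11 (t = √((6 + (-5 + 1))/((-5 + 1) + 15) - 19*5) = √((6 - 4)/(-4 + 15) - 95) = √(2/11 - 95) = √(-1043/11) = I*√11473/11 ≈ 9.7375*I)
t + 518*7 = I*√11473/11 + 518*7 = I*√11473/11 + 3626 = 3626 + I*√11473/11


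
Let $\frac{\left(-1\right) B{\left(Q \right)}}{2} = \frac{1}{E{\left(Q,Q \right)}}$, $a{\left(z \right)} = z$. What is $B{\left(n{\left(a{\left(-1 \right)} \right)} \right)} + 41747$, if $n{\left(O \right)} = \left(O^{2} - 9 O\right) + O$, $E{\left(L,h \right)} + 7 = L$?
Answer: $41746$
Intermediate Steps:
$E{\left(L,h \right)} = -7 + L$
$n{\left(O \right)} = O^{2} - 8 O$
$B{\left(Q \right)} = - \frac{2}{-7 + Q}$
$B{\left(n{\left(a{\left(-1 \right)} \right)} \right)} + 41747 = - \frac{2}{-7 - \left(-8 - 1\right)} + 41747 = - \frac{2}{-7 - -9} + 41747 = - \frac{2}{-7 + 9} + 41747 = - \frac{2}{2} + 41747 = \left(-2\right) \frac{1}{2} + 41747 = -1 + 41747 = 41746$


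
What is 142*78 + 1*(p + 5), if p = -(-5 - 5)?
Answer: 11091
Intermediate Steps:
p = 10 (p = -1*(-10) = 10)
142*78 + 1*(p + 5) = 142*78 + 1*(10 + 5) = 11076 + 1*15 = 11076 + 15 = 11091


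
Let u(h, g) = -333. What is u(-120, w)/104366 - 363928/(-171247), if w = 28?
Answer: 37924684397/17872364402 ≈ 2.1220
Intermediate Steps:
u(-120, w)/104366 - 363928/(-171247) = -333/104366 - 363928/(-171247) = -333*1/104366 - 363928*(-1/171247) = -333/104366 + 363928/171247 = 37924684397/17872364402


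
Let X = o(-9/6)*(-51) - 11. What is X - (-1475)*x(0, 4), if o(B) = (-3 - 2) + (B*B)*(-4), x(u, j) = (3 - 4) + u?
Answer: -772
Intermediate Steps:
x(u, j) = -1 + u
o(B) = -5 - 4*B² (o(B) = -5 + B²*(-4) = -5 - 4*B²)
X = 703 (X = (-5 - 4*(-9/6)²)*(-51) - 11 = (-5 - 4*(-9*⅙)²)*(-51) - 11 = (-5 - 4*(-3/2)²)*(-51) - 11 = (-5 - 4*9/4)*(-51) - 11 = (-5 - 9)*(-51) - 11 = -14*(-51) - 11 = 714 - 11 = 703)
X - (-1475)*x(0, 4) = 703 - (-1475)*(-1 + 0) = 703 - (-1475)*(-1) = 703 - 1*1475 = 703 - 1475 = -772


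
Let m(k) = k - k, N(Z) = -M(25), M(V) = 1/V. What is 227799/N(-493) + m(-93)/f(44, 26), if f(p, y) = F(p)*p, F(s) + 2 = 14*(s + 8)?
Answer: -5694975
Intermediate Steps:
M(V) = 1/V
N(Z) = -1/25
F(s) = 110 + 14*s (F(s) = -2 + 14*(s + 8) = -2 + 14*(8 + s) = -2 + (112 + 14*s) = 110 + 14*s)
f(p, y) = p*(110 + 14*p) (f(p, y) = (110 + 14*p)*p = p*(110 + 14*p))
m(k) = 0
227799/N(-493) + m(-93)/f(44, 26) = 227799/(-1/25) + 0/((2*44*(55 + 7*44))) = 227799*(-25) + 0/((2*44*(55 + 308))) = -5694975 + 0/((2*44*363)) = -5694975 + 0/31944 = -5694975 + 0*(1/31944) = -5694975 + 0 = -5694975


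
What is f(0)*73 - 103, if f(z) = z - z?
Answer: -103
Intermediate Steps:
f(z) = 0
f(0)*73 - 103 = 0*73 - 103 = 0 - 103 = -103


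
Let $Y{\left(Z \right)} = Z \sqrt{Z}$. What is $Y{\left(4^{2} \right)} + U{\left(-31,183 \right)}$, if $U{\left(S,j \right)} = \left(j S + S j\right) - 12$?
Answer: $-11294$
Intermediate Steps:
$U{\left(S,j \right)} = -12 + 2 S j$ ($U{\left(S,j \right)} = \left(S j + S j\right) - 12 = 2 S j - 12 = -12 + 2 S j$)
$Y{\left(Z \right)} = Z^{\frac{3}{2}}$
$Y{\left(4^{2} \right)} + U{\left(-31,183 \right)} = \left(4^{2}\right)^{\frac{3}{2}} + \left(-12 + 2 \left(-31\right) 183\right) = 16^{\frac{3}{2}} - 11358 = 64 - 11358 = -11294$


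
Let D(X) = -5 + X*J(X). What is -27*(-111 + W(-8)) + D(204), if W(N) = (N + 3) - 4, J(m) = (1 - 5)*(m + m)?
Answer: -329693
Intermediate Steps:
J(m) = -8*m
W(N) = -1 + N (W(N) = (3 + N) - 4 = -1 + N)
D(X) = -5 - 8*X**2 (D(X) = -5 + X*(-8*X) = -5 - 8*X**2)
-27*(-111 + W(-8)) + D(204) = -27*(-111 + (-1 - 8)) + (-5 - 8*204**2) = -27*(-111 - 9) + (-5 - 8*41616) = -27*(-120) + (-5 - 332928) = 3240 - 332933 = -329693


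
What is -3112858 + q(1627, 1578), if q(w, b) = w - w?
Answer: -3112858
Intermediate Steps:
q(w, b) = 0
-3112858 + q(1627, 1578) = -3112858 + 0 = -3112858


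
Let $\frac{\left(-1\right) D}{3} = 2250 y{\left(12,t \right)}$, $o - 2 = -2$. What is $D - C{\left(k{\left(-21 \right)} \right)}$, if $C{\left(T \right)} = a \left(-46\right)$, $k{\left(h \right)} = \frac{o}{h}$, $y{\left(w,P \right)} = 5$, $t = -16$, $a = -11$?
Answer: $-34256$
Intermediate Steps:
$o = 0$ ($o = 2 - 2 = 0$)
$k{\left(h \right)} = 0$ ($k{\left(h \right)} = \frac{0}{h} = 0$)
$C{\left(T \right)} = 506$ ($C{\left(T \right)} = \left(-11\right) \left(-46\right) = 506$)
$D = -33750$ ($D = - 3 \cdot 2250 \cdot 5 = \left(-3\right) 11250 = -33750$)
$D - C{\left(k{\left(-21 \right)} \right)} = -33750 - 506 = -34256$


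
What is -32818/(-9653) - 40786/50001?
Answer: 178175080/68951379 ≈ 2.5841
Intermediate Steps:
-32818/(-9653) - 40786/50001 = -32818*(-1/9653) - 40786*1/50001 = 32818/9653 - 40786/50001 = 178175080/68951379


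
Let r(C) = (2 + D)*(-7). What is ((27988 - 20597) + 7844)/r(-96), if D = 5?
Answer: -15235/49 ≈ -310.92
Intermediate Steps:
r(C) = -49 (r(C) = (2 + 5)*(-7) = 7*(-7) = -49)
((27988 - 20597) + 7844)/r(-96) = ((27988 - 20597) + 7844)/(-49) = (7391 + 7844)*(-1/49) = 15235*(-1/49) = -15235/49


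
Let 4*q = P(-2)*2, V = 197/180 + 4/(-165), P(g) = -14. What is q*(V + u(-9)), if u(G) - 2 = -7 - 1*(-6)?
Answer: -28693/1980 ≈ -14.491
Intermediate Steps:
u(G) = 1 (u(G) = 2 + (-7 - 1*(-6)) = 2 + (-7 + 6) = 2 - 1 = 1)
V = 2119/1980 (V = 197*(1/180) + 4*(-1/165) = 197/180 - 4/165 = 2119/1980 ≈ 1.0702)
q = -7 (q = (-14*2)/4 = (¼)*(-28) = -7)
q*(V + u(-9)) = -7*(2119/1980 + 1) = -7*4099/1980 = -28693/1980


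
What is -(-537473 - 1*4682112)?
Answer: 5219585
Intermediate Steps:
-(-537473 - 1*4682112) = -(-537473 - 4682112) = -1*(-5219585) = 5219585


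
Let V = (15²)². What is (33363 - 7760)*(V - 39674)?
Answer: 280378453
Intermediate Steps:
V = 50625 (V = 225² = 50625)
(33363 - 7760)*(V - 39674) = (33363 - 7760)*(50625 - 39674) = 25603*10951 = 280378453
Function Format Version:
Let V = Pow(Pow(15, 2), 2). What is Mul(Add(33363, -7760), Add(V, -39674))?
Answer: 280378453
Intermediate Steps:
V = 50625 (V = Pow(225, 2) = 50625)
Mul(Add(33363, -7760), Add(V, -39674)) = Mul(Add(33363, -7760), Add(50625, -39674)) = Mul(25603, 10951) = 280378453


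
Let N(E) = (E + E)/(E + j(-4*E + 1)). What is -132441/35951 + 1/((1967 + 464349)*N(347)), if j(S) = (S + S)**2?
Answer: -42584335852791/11634581402104 ≈ -3.6602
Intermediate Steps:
j(S) = 4*S**2 (j(S) = (2*S)**2 = 4*S**2)
N(E) = 2*E/(E + 4*(1 - 4*E)**2) (N(E) = (E + E)/(E + 4*(-4*E + 1)**2) = (2*E)/(E + 4*(1 - 4*E)**2) = 2*E/(E + 4*(1 - 4*E)**2))
-132441/35951 + 1/((1967 + 464349)*N(347)) = -132441/35951 + 1/((1967 + 464349)*((2*347/(347 + 4*(-1 + 4*347)**2)))) = -132441*1/35951 + 1/(466316*((2*347/(347 + 4*(-1 + 1388)**2)))) = -132441/35951 + 1/(466316*((2*347/(347 + 4*1387**2)))) = -132441/35951 + 1/(466316*((2*347/(347 + 4*1923769)))) = -132441/35951 + 1/(466316*((2*347/(347 + 7695076)))) = -132441/35951 + 1/(466316*((2*347/7695423))) = -132441/35951 + 1/(466316*((2*347*(1/7695423)))) = -132441/35951 + 1/(466316*(694/7695423)) = -132441/35951 + (1/466316)*(7695423/694) = -132441/35951 + 7695423/323623304 = -42584335852791/11634581402104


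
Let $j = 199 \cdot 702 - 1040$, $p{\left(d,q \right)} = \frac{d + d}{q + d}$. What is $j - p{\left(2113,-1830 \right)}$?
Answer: $\frac{39235988}{283} \approx 1.3864 \cdot 10^{5}$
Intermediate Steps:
$p{\left(d,q \right)} = \frac{2 d}{d + q}$
$j = 138658$ ($j = 139698 - 1040 = 138658$)
$j - p{\left(2113,-1830 \right)} = 138658 - 2 \cdot 2113 \frac{1}{2113 - 1830} = 138658 - 2 \cdot 2113 \cdot \frac{1}{283} = 138658 - \frac{4226}{283} = \frac{39235988}{283}$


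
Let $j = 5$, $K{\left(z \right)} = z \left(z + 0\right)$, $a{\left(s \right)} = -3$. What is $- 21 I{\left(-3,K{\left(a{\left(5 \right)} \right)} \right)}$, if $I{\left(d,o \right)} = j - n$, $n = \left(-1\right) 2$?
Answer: $-147$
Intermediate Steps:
$K{\left(z \right)} = z^{2}$ ($K{\left(z \right)} = z z = z^{2}$)
$n = -2$
$I{\left(d,o \right)} = 7$ ($I{\left(d,o \right)} = 5 - -2 = 5 + 2 = 7$)
$- 21 I{\left(-3,K{\left(a{\left(5 \right)} \right)} \right)} = \left(-21\right) 7 = -147$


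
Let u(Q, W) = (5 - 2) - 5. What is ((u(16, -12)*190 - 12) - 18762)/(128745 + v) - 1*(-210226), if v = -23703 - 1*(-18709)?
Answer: 26015658572/123751 ≈ 2.1023e+5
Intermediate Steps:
u(Q, W) = -2 (u(Q, W) = 3 - 5 = -2)
v = -4994 (v = -23703 + 18709 = -4994)
((u(16, -12)*190 - 12) - 18762)/(128745 + v) - 1*(-210226) = ((-2*190 - 12) - 18762)/(128745 - 4994) - 1*(-210226) = ((-380 - 12) - 18762)/123751 + 210226 = (-392 - 18762)*(1/123751) + 210226 = -19154*1/123751 + 210226 = -19154/123751 + 210226 = 26015658572/123751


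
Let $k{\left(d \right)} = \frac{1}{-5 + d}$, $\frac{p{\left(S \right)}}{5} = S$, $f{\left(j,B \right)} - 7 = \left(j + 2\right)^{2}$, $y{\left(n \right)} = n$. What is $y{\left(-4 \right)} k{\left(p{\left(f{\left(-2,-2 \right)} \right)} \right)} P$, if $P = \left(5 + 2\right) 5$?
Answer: $- \frac{14}{3} \approx -4.6667$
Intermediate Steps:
$f{\left(j,B \right)} = 7 + \left(2 + j\right)^{2}$ ($f{\left(j,B \right)} = 7 + \left(j + 2\right)^{2} = 7 + \left(2 + j\right)^{2}$)
$p{\left(S \right)} = 5 S$
$P = 35$ ($P = 7 \cdot 5 = 35$)
$y{\left(-4 \right)} k{\left(p{\left(f{\left(-2,-2 \right)} \right)} \right)} P = - \frac{4}{-5 + 5 \left(7 + \left(2 - 2\right)^{2}\right)} 35 = - \frac{4}{-5 + 5 \left(7 + 0^{2}\right)} 35 = - \frac{4}{-5 + 5 \left(7 + 0\right)} 35 = - \frac{4}{-5 + 5 \cdot 7} \cdot 35 = - \frac{4}{-5 + 35} \cdot 35 = - \frac{4}{30} \cdot 35 = \left(-4\right) \frac{1}{30} \cdot 35 = \left(- \frac{2}{15}\right) 35 = - \frac{14}{3}$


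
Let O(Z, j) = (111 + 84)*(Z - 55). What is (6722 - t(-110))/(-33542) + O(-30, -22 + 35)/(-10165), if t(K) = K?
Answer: 48651137/34095443 ≈ 1.4269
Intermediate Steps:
O(Z, j) = -10725 + 195*Z (O(Z, j) = 195*(-55 + Z) = -10725 + 195*Z)
(6722 - t(-110))/(-33542) + O(-30, -22 + 35)/(-10165) = (6722 - 1*(-110))/(-33542) + (-10725 + 195*(-30))/(-10165) = (6722 + 110)*(-1/33542) + (-10725 - 5850)*(-1/10165) = 6832*(-1/33542) - 16575*(-1/10165) = -3416/16771 + 3315/2033 = 48651137/34095443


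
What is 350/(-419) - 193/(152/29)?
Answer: -2398343/63688 ≈ -37.658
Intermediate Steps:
350/(-419) - 193/(152/29) = 350*(-1/419) - 193/(152*(1/29)) = -350/419 - 193/152/29 = -350/419 - 193*29/152 = -350/419 - 5597/152 = -2398343/63688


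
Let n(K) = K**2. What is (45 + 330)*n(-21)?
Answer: 165375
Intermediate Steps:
(45 + 330)*n(-21) = (45 + 330)*(-21)**2 = 375*441 = 165375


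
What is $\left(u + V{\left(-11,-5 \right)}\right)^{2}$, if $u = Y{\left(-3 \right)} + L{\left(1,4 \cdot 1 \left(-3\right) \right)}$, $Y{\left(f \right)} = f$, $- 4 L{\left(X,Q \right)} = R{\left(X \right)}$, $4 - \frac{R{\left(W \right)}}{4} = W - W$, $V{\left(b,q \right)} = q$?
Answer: $144$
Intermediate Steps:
$R{\left(W \right)} = 16$ ($R{\left(W \right)} = 16 - 4 \left(W - W\right) = 16 - 0 = 16 + 0 = 16$)
$L{\left(X,Q \right)} = -4$ ($L{\left(X,Q \right)} = \left(- \frac{1}{4}\right) 16 = -4$)
$u = -7$ ($u = -3 - 4 = -7$)
$\left(u + V{\left(-11,-5 \right)}\right)^{2} = \left(-7 - 5\right)^{2} = \left(-12\right)^{2} = 144$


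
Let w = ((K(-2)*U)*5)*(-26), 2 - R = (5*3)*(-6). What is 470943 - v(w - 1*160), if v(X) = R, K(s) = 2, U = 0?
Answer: 470851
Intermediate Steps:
R = 92 (R = 2 - 5*3*(-6) = 2 - 15*(-6) = 2 - 1*(-90) = 2 + 90 = 92)
w = 0 (w = ((2*0)*5)*(-26) = (0*5)*(-26) = 0*(-26) = 0)
v(X) = 92
470943 - v(w - 1*160) = 470943 - 1*92 = 470943 - 92 = 470851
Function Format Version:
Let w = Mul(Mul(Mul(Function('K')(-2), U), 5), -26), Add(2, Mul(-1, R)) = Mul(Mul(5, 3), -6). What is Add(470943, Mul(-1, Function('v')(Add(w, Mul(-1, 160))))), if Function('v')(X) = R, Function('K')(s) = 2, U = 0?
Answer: 470851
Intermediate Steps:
R = 92 (R = Add(2, Mul(-1, Mul(Mul(5, 3), -6))) = Add(2, Mul(-1, Mul(15, -6))) = Add(2, Mul(-1, -90)) = Add(2, 90) = 92)
w = 0 (w = Mul(Mul(Mul(2, 0), 5), -26) = Mul(Mul(0, 5), -26) = Mul(0, -26) = 0)
Function('v')(X) = 92
Add(470943, Mul(-1, Function('v')(Add(w, Mul(-1, 160))))) = Add(470943, Mul(-1, 92)) = Add(470943, -92) = 470851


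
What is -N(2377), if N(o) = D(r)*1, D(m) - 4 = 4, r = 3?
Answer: -8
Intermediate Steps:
D(m) = 8 (D(m) = 4 + 4 = 8)
N(o) = 8 (N(o) = 8*1 = 8)
-N(2377) = -1*8 = -8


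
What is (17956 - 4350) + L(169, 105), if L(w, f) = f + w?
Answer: 13880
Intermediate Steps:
(17956 - 4350) + L(169, 105) = (17956 - 4350) + (105 + 169) = 13606 + 274 = 13880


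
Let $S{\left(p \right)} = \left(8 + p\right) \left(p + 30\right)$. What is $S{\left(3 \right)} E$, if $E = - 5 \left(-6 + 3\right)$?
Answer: $5445$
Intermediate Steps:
$E = 15$ ($E = \left(-5\right) \left(-3\right) = 15$)
$S{\left(p \right)} = \left(8 + p\right) \left(30 + p\right)$
$S{\left(3 \right)} E = \left(240 + 3^{2} + 38 \cdot 3\right) 15 = \left(240 + 9 + 114\right) 15 = 363 \cdot 15 = 5445$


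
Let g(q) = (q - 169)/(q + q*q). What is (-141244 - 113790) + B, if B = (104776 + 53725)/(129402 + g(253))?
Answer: -151482753922615/593973672 ≈ -2.5503e+5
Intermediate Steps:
g(q) = (-169 + q)/(q + q**2)
B = 727542233/593973672 (B = (104776 + 53725)/(129402 + (-169 + 253)/(253*(1 + 253))) = 158501/(129402 + (1/253)*84/254) = 158501/(129402 + (1/253)*(1/254)*84) = 158501/(129402 + 42/32131) = 158501/(4157815704/32131) = 158501*(32131/4157815704) = 727542233/593973672 ≈ 1.2249)
(-141244 - 113790) + B = (-141244 - 113790) + 727542233/593973672 = -255034 + 727542233/593973672 = -151482753922615/593973672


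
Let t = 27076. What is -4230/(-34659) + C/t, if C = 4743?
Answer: 30991013/104269676 ≈ 0.29722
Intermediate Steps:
-4230/(-34659) + C/t = -4230/(-34659) + 4743/27076 = -4230*(-1/34659) + 4743*(1/27076) = 470/3851 + 4743/27076 = 30991013/104269676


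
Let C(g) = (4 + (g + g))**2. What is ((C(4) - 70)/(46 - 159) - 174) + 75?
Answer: -11261/113 ≈ -99.655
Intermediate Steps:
C(g) = (4 + 2*g)**2
((C(4) - 70)/(46 - 159) - 174) + 75 = ((4*(2 + 4)**2 - 70)/(46 - 159) - 174) + 75 = ((4*6**2 - 70)/(-113) - 174) + 75 = ((4*36 - 70)*(-1/113) - 174) + 75 = ((144 - 70)*(-1/113) - 174) + 75 = (74*(-1/113) - 174) + 75 = (-74/113 - 174) + 75 = -19736/113 + 75 = -11261/113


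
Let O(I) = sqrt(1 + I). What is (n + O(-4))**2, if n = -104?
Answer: (104 - I*sqrt(3))**2 ≈ 10813.0 - 360.27*I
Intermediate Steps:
(n + O(-4))**2 = (-104 + sqrt(1 - 4))**2 = (-104 + sqrt(-3))**2 = (-104 + I*sqrt(3))**2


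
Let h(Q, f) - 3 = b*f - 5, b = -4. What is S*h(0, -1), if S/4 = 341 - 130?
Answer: 1688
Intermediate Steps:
S = 844 (S = 4*(341 - 130) = 4*211 = 844)
h(Q, f) = -2 - 4*f (h(Q, f) = 3 + (-4*f - 5) = 3 + (-5 - 4*f) = -2 - 4*f)
S*h(0, -1) = 844*(-2 - 4*(-1)) = 844*(-2 + 4) = 844*2 = 1688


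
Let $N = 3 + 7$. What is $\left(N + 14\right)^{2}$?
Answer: $576$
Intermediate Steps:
$N = 10$
$\left(N + 14\right)^{2} = \left(10 + 14\right)^{2} = 24^{2} = 576$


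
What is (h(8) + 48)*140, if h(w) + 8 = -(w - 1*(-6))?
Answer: 3640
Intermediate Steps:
h(w) = -14 - w (h(w) = -8 - (w - 1*(-6)) = -8 - (w + 6) = -8 - (6 + w) = -8 + (-6 - w) = -14 - w)
(h(8) + 48)*140 = ((-14 - 1*8) + 48)*140 = ((-14 - 8) + 48)*140 = (-22 + 48)*140 = 26*140 = 3640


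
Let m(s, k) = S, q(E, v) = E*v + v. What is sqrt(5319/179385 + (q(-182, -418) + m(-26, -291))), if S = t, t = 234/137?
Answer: sqrt(5077333680046291915)/8191915 ≈ 275.06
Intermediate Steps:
t = 234/137 (t = 234*(1/137) = 234/137 ≈ 1.7080)
q(E, v) = v + E*v
S = 234/137 ≈ 1.7080
m(s, k) = 234/137
sqrt(5319/179385 + (q(-182, -418) + m(-26, -291))) = sqrt(5319/179385 + (-418*(1 - 182) + 234/137)) = sqrt(5319*(1/179385) + (-418*(-181) + 234/137)) = sqrt(1773/59795 + (75658 + 234/137)) = sqrt(1773/59795 + 10365380/137) = sqrt(619798140001/8191915) = sqrt(5077333680046291915)/8191915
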